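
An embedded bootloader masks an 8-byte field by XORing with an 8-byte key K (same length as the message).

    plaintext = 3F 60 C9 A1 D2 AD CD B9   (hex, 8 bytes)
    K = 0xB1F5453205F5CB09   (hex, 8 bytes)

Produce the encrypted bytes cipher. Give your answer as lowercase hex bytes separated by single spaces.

8e 95 8c 93 d7 58 06 b0

3f ^ b1 = 8e
60 ^ f5 = 95
c9 ^ 45 = 8c
a1 ^ 32 = 93
d2 ^ 05 = d7
ad ^ f5 = 58
cd ^ cb = 06
b9 ^ 09 = b0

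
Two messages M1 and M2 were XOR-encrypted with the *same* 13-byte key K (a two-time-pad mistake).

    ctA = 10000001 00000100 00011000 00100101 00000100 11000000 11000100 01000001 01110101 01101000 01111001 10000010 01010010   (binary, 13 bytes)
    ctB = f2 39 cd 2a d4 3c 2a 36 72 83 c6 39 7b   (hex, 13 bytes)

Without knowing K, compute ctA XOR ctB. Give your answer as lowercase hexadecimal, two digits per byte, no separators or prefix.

ctA ⊕ ctB = (M1 ⊕ K) ⊕ (M2 ⊕ K) = M1 ⊕ M2 — the shared key cancels under XOR.
byte 0: 81 ^ f2 = 73
byte 1: 04 ^ 39 = 3d
byte 2: 18 ^ cd = d5
byte 3: 25 ^ 2a = 0f
byte 4: 04 ^ d4 = d0
byte 5: c0 ^ 3c = fc
byte 6: c4 ^ 2a = ee
byte 7: 41 ^ 36 = 77
byte 8: 75 ^ 72 = 07
byte 9: 68 ^ 83 = eb
byte 10: 79 ^ c6 = bf
byte 11: 82 ^ 39 = bb
byte 12: 52 ^ 7b = 29

733dd50fd0fcee7707ebbfbb29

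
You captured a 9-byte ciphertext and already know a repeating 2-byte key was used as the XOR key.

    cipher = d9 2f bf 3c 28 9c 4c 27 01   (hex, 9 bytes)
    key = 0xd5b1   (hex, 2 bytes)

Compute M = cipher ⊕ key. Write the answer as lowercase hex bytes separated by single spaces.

0c 9e 6a 8d fd 2d 99 96 d4

The 2-byte key repeats, so the effective keystream is d5 b1 d5 b1 d5 b1 d5 b1 d5.
byte 0: 11011001 ^ 11010101 = 00001100
byte 1: 00101111 ^ 10110001 = 10011110
byte 2: 10111111 ^ 11010101 = 01101010
byte 3: 00111100 ^ 10110001 = 10001101
byte 4: 00101000 ^ 11010101 = 11111101
byte 5: 10011100 ^ 10110001 = 00101101
byte 6: 01001100 ^ 11010101 = 10011001
byte 7: 00100111 ^ 10110001 = 10010110
byte 8: 00000001 ^ 11010101 = 11010100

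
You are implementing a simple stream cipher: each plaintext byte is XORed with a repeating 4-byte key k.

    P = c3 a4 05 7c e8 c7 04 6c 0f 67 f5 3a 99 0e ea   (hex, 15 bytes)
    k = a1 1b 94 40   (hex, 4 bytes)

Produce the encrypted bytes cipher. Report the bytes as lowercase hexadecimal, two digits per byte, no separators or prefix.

62bf913c49dc902cae7c617a38157e

The 4-byte key repeats, so the effective keystream is a1 1b 94 40 a1 1b 94 40 a1 1b 94 40 a1 1b 94.
byte 0: c3 ^ a1 = 62
byte 1: a4 ^ 1b = bf
byte 2: 05 ^ 94 = 91
byte 3: 7c ^ 40 = 3c
byte 4: e8 ^ a1 = 49
byte 5: c7 ^ 1b = dc
byte 6: 04 ^ 94 = 90
byte 7: 6c ^ 40 = 2c
byte 8: 0f ^ a1 = ae
byte 9: 67 ^ 1b = 7c
byte 10: f5 ^ 94 = 61
byte 11: 3a ^ 40 = 7a
byte 12: 99 ^ a1 = 38
byte 13: 0e ^ 1b = 15
byte 14: ea ^ 94 = 7e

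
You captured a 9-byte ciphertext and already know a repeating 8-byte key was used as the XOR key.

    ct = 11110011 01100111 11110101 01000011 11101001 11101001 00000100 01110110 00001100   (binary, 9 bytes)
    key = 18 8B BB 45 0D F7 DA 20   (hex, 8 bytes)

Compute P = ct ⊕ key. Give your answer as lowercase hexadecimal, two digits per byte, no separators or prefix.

ebec4e06e41ede5614

The 8-byte key repeats, so the effective keystream is 18 8b bb 45 0d f7 da 20 18.
byte 0: f3 xor 18 = eb
byte 1: 67 xor 8b = ec
byte 2: f5 xor bb = 4e
byte 3: 43 xor 45 = 06
byte 4: e9 xor 0d = e4
byte 5: e9 xor f7 = 1e
byte 6: 04 xor da = de
byte 7: 76 xor 20 = 56
byte 8: 0c xor 18 = 14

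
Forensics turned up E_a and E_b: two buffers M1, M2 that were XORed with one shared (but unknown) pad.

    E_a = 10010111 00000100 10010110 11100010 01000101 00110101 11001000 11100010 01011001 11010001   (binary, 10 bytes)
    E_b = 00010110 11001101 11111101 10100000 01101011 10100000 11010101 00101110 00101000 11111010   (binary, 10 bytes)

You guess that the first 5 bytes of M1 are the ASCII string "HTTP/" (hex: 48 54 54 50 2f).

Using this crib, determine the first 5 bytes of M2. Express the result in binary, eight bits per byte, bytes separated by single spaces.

First, E_a ⊕ E_b = (M1 ⊕ K) ⊕ (M2 ⊕ K) = M1 ⊕ M2, so the key drops out. Then M2 = (M1 ⊕ M2) ⊕ M1 over the first 5 bytes.
byte 0: (97 xor 16) xor 48 = 81 xor 48 = c9
byte 1: (04 xor cd) xor 54 = c9 xor 54 = 9d
byte 2: (96 xor fd) xor 54 = 6b xor 54 = 3f
byte 3: (e2 xor a0) xor 50 = 42 xor 50 = 12
byte 4: (45 xor 6b) xor 2f = 2e xor 2f = 01

11001001 10011101 00111111 00010010 00000001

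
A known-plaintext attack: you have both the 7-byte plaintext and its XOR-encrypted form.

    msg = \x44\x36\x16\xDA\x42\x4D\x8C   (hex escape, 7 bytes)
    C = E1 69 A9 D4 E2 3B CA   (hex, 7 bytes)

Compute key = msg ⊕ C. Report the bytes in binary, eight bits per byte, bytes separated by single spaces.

Since C = msg ⊕ key, XORing both sides with msg gives key = msg ⊕ C.
 68 ⊕ 225 = 165
 54 ⊕ 105 =  95
 22 ⊕ 169 = 191
218 ⊕ 212 =  14
 66 ⊕ 226 = 160
 77 ⊕  59 = 118
140 ⊕ 202 =  70

10100101 01011111 10111111 00001110 10100000 01110110 01000110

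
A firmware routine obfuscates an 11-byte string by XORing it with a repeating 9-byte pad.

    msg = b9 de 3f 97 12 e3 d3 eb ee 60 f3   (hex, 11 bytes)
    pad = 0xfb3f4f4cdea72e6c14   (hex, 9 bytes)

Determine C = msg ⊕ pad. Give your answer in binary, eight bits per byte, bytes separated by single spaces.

The 9-byte key repeats, so the effective keystream is fb 3f 4f 4c de a7 2e 6c 14 fb 3f.
byte 0: b9 xor fb = 42
byte 1: de xor 3f = e1
byte 2: 3f xor 4f = 70
byte 3: 97 xor 4c = db
byte 4: 12 xor de = cc
byte 5: e3 xor a7 = 44
byte 6: d3 xor 2e = fd
byte 7: eb xor 6c = 87
byte 8: ee xor 14 = fa
byte 9: 60 xor fb = 9b
byte 10: f3 xor 3f = cc

01000010 11100001 01110000 11011011 11001100 01000100 11111101 10000111 11111010 10011011 11001100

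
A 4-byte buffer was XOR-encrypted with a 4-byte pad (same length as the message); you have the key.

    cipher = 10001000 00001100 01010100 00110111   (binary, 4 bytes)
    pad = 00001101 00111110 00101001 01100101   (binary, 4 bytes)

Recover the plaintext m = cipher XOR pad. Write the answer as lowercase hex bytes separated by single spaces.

85 32 7d 52

XOR is its own inverse, so applying the key byte-wise gives the result directly.
byte 0: 88 XOR 0d = 85
byte 1: 0c XOR 3e = 32
byte 2: 54 XOR 29 = 7d
byte 3: 37 XOR 65 = 52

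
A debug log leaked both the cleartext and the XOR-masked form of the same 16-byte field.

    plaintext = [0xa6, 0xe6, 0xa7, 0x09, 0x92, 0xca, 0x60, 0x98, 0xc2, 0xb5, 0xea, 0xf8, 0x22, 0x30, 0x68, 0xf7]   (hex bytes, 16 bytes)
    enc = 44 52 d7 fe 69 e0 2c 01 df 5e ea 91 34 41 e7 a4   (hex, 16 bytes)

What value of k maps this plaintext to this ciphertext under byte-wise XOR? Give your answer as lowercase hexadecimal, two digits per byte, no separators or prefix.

e2b470f7fb2a4c991deb006916718f53

Since enc = plaintext ⊕ k, XORing both sides with plaintext gives k = plaintext ⊕ enc.
166 xor  68 = 226
230 xor  82 = 180
167 xor 215 = 112
  9 xor 254 = 247
146 xor 105 = 251
202 xor 224 =  42
 96 xor  44 =  76
152 xor   1 = 153
194 xor 223 =  29
181 xor  94 = 235
234 xor 234 =   0
248 xor 145 = 105
 34 xor  52 =  22
 48 xor  65 = 113
104 xor 231 = 143
247 xor 164 =  83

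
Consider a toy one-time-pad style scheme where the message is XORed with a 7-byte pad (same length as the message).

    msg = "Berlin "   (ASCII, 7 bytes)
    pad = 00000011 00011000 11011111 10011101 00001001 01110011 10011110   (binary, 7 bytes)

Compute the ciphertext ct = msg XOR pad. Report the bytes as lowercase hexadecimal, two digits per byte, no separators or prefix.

42 xor 03 = 41
65 xor 18 = 7d
72 xor df = ad
6c xor 9d = f1
69 xor 09 = 60
6e xor 73 = 1d
20 xor 9e = be

417dadf1601dbe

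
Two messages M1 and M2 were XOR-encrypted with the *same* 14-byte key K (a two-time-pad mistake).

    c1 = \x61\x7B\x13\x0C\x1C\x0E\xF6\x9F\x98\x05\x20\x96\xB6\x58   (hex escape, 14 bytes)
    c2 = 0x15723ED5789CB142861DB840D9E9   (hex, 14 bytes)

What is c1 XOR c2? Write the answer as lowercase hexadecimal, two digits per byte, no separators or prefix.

74092dd9649247dd1e1898d66fb1

c1 ⊕ c2 = (M1 ⊕ K) ⊕ (M2 ⊕ K) = M1 ⊕ M2 — the shared key cancels under XOR.
61 xor 15 = 74
7b xor 72 = 09
13 xor 3e = 2d
0c xor d5 = d9
1c xor 78 = 64
0e xor 9c = 92
f6 xor b1 = 47
9f xor 42 = dd
98 xor 86 = 1e
05 xor 1d = 18
20 xor b8 = 98
96 xor 40 = d6
b6 xor d9 = 6f
58 xor e9 = b1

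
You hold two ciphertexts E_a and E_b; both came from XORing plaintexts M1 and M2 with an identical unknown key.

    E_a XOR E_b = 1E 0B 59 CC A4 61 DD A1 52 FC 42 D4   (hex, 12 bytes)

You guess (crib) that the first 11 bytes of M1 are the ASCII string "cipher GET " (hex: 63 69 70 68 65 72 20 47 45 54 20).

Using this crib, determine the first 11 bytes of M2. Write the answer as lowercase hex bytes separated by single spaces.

Since E_a ⊕ E_b = M1 ⊕ M2, XORing with the guessed M1 bytes yields the corresponding M2 bytes: M2 = (E_a ⊕ E_b) ⊕ M1.
00011110 xor 01100011 = 01111101
00001011 xor 01101001 = 01100010
01011001 xor 01110000 = 00101001
11001100 xor 01101000 = 10100100
10100100 xor 01100101 = 11000001
01100001 xor 01110010 = 00010011
11011101 xor 00100000 = 11111101
10100001 xor 01000111 = 11100110
01010010 xor 01000101 = 00010111
11111100 xor 01010100 = 10101000
01000010 xor 00100000 = 01100010

7d 62 29 a4 c1 13 fd e6 17 a8 62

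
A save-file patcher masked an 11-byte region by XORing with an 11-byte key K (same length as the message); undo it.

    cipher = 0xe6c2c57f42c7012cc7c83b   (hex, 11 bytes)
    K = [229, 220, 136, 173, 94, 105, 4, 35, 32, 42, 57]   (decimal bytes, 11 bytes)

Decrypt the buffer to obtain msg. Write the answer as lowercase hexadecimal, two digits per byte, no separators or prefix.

031e4dd21cae050fe7e202

XOR is its own inverse, so applying the key byte-wise gives the result directly.
byte 0: 11100110 XOR 11100101 = 00000011
byte 1: 11000010 XOR 11011100 = 00011110
byte 2: 11000101 XOR 10001000 = 01001101
byte 3: 01111111 XOR 10101101 = 11010010
byte 4: 01000010 XOR 01011110 = 00011100
byte 5: 11000111 XOR 01101001 = 10101110
byte 6: 00000001 XOR 00000100 = 00000101
byte 7: 00101100 XOR 00100011 = 00001111
byte 8: 11000111 XOR 00100000 = 11100111
byte 9: 11001000 XOR 00101010 = 11100010
byte 10: 00111011 XOR 00111001 = 00000010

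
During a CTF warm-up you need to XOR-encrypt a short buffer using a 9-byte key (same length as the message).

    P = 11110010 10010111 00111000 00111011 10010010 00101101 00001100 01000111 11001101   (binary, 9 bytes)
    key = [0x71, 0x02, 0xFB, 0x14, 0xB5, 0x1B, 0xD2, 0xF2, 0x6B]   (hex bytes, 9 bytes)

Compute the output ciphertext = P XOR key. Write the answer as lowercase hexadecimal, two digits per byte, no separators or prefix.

8395c32f2736deb5a6

XOR is its own inverse, so applying the key byte-wise gives the result directly.
f2 XOR 71 = 83
97 XOR 02 = 95
38 XOR fb = c3
3b XOR 14 = 2f
92 XOR b5 = 27
2d XOR 1b = 36
0c XOR d2 = de
47 XOR f2 = b5
cd XOR 6b = a6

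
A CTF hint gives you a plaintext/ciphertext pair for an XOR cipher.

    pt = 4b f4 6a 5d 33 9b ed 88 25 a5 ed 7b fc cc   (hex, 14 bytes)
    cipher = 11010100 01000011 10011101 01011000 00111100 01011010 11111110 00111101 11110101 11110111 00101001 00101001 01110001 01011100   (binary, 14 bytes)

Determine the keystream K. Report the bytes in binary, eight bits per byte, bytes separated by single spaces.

Since cipher = pt ⊕ K, XORing both sides with pt gives K = pt ⊕ cipher.
01001011 xor 11010100 = 10011111
11110100 xor 01000011 = 10110111
01101010 xor 10011101 = 11110111
01011101 xor 01011000 = 00000101
00110011 xor 00111100 = 00001111
10011011 xor 01011010 = 11000001
11101101 xor 11111110 = 00010011
10001000 xor 00111101 = 10110101
00100101 xor 11110101 = 11010000
10100101 xor 11110111 = 01010010
11101101 xor 00101001 = 11000100
01111011 xor 00101001 = 01010010
11111100 xor 01110001 = 10001101
11001100 xor 01011100 = 10010000

10011111 10110111 11110111 00000101 00001111 11000001 00010011 10110101 11010000 01010010 11000100 01010010 10001101 10010000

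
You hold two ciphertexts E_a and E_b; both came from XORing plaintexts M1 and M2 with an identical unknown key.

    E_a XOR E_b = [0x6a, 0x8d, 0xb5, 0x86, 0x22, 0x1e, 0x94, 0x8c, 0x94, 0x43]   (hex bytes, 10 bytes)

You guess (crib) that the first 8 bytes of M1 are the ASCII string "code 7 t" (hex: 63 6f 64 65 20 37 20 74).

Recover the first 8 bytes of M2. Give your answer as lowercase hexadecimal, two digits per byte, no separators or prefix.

09e2d1e30229b4f8

Since E_a ⊕ E_b = M1 ⊕ M2, XORing with the guessed M1 bytes yields the corresponding M2 bytes: M2 = (E_a ⊕ E_b) ⊕ M1.
6a ⊕ 63 = 09
8d ⊕ 6f = e2
b5 ⊕ 64 = d1
86 ⊕ 65 = e3
22 ⊕ 20 = 02
1e ⊕ 37 = 29
94 ⊕ 20 = b4
8c ⊕ 74 = f8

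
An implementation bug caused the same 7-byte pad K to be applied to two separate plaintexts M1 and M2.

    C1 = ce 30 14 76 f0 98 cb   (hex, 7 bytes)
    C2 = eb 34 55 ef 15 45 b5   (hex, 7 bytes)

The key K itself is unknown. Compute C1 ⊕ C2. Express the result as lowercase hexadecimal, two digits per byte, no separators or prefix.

C1 ⊕ C2 = (M1 ⊕ K) ⊕ (M2 ⊕ K) = M1 ⊕ M2 — the shared key cancels under XOR.
206 ⊕ 235 =  37
 48 ⊕  52 =   4
 20 ⊕  85 =  65
118 ⊕ 239 = 153
240 ⊕  21 = 229
152 ⊕  69 = 221
203 ⊕ 181 = 126

25044199e5dd7e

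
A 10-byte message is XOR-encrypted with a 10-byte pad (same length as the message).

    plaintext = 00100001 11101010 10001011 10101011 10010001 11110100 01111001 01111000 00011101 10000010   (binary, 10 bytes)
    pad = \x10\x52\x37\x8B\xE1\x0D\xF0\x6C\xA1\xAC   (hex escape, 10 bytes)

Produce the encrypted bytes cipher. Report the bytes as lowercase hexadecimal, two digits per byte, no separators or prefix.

21 ^ 10 = 31
ea ^ 52 = b8
8b ^ 37 = bc
ab ^ 8b = 20
91 ^ e1 = 70
f4 ^ 0d = f9
79 ^ f0 = 89
78 ^ 6c = 14
1d ^ a1 = bc
82 ^ ac = 2e

31b8bc2070f98914bc2e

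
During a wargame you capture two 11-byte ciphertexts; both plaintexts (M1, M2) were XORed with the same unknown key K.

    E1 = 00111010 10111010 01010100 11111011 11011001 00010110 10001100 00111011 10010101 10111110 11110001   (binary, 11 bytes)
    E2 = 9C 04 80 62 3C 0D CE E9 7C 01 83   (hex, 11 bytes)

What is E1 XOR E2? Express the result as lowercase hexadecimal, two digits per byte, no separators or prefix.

E1 ⊕ E2 = (M1 ⊕ K) ⊕ (M2 ⊕ K) = M1 ⊕ M2 — the shared key cancels under XOR.
byte 0: 3a xor 9c = a6
byte 1: ba xor 04 = be
byte 2: 54 xor 80 = d4
byte 3: fb xor 62 = 99
byte 4: d9 xor 3c = e5
byte 5: 16 xor 0d = 1b
byte 6: 8c xor ce = 42
byte 7: 3b xor e9 = d2
byte 8: 95 xor 7c = e9
byte 9: be xor 01 = bf
byte 10: f1 xor 83 = 72

a6bed499e51b42d2e9bf72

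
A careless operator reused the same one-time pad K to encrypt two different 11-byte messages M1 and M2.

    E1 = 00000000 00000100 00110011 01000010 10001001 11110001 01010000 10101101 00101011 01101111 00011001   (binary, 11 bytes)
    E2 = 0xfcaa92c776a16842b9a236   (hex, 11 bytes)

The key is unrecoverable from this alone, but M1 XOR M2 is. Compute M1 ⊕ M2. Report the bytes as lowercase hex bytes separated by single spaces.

fc ae a1 85 ff 50 38 ef 92 cd 2f

E1 ⊕ E2 = (M1 ⊕ K) ⊕ (M2 ⊕ K) = M1 ⊕ M2 — the shared key cancels under XOR.
byte 0: 00 ^ fc = fc
byte 1: 04 ^ aa = ae
byte 2: 33 ^ 92 = a1
byte 3: 42 ^ c7 = 85
byte 4: 89 ^ 76 = ff
byte 5: f1 ^ a1 = 50
byte 6: 50 ^ 68 = 38
byte 7: ad ^ 42 = ef
byte 8: 2b ^ b9 = 92
byte 9: 6f ^ a2 = cd
byte 10: 19 ^ 36 = 2f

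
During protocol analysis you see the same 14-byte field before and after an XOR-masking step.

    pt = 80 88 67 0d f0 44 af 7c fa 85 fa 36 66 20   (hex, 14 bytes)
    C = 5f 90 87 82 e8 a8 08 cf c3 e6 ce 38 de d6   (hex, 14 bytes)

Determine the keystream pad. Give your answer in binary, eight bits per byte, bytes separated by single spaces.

Since C = pt ⊕ pad, XORing both sides with pt gives pad = pt ⊕ C.
byte 0: 80 ⊕ 5f = df
byte 1: 88 ⊕ 90 = 18
byte 2: 67 ⊕ 87 = e0
byte 3: 0d ⊕ 82 = 8f
byte 4: f0 ⊕ e8 = 18
byte 5: 44 ⊕ a8 = ec
byte 6: af ⊕ 08 = a7
byte 7: 7c ⊕ cf = b3
byte 8: fa ⊕ c3 = 39
byte 9: 85 ⊕ e6 = 63
byte 10: fa ⊕ ce = 34
byte 11: 36 ⊕ 38 = 0e
byte 12: 66 ⊕ de = b8
byte 13: 20 ⊕ d6 = f6

11011111 00011000 11100000 10001111 00011000 11101100 10100111 10110011 00111001 01100011 00110100 00001110 10111000 11110110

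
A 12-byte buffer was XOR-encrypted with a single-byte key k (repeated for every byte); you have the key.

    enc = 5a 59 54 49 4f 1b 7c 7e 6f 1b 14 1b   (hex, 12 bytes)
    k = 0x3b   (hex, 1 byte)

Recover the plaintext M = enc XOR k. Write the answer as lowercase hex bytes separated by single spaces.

The 1-byte key repeats, so the effective keystream is 3b 3b 3b 3b 3b 3b 3b 3b 3b 3b 3b 3b.
byte 0: 5a XOR 3b = 61
byte 1: 59 XOR 3b = 62
byte 2: 54 XOR 3b = 6f
byte 3: 49 XOR 3b = 72
byte 4: 4f XOR 3b = 74
byte 5: 1b XOR 3b = 20
byte 6: 7c XOR 3b = 47
byte 7: 7e XOR 3b = 45
byte 8: 6f XOR 3b = 54
byte 9: 1b XOR 3b = 20
byte 10: 14 XOR 3b = 2f
byte 11: 1b XOR 3b = 20

61 62 6f 72 74 20 47 45 54 20 2f 20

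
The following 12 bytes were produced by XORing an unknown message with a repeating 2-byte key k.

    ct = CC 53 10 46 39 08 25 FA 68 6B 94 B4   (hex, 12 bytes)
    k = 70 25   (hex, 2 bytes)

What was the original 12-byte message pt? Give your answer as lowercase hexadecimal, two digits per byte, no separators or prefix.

The 2-byte key repeats, so the effective keystream is 70 25 70 25 70 25 70 25 70 25 70 25.
byte 0: cc ⊕ 70 = bc
byte 1: 53 ⊕ 25 = 76
byte 2: 10 ⊕ 70 = 60
byte 3: 46 ⊕ 25 = 63
byte 4: 39 ⊕ 70 = 49
byte 5: 08 ⊕ 25 = 2d
byte 6: 25 ⊕ 70 = 55
byte 7: fa ⊕ 25 = df
byte 8: 68 ⊕ 70 = 18
byte 9: 6b ⊕ 25 = 4e
byte 10: 94 ⊕ 70 = e4
byte 11: b4 ⊕ 25 = 91

bc766063492d55df184ee491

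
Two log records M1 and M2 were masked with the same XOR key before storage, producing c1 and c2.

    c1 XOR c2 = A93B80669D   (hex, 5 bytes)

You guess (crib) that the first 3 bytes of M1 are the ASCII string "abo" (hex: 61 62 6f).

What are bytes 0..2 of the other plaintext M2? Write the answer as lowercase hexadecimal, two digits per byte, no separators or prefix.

c859ef

Since c1 ⊕ c2 = M1 ⊕ M2, XORing with the guessed M1 bytes yields the corresponding M2 bytes: M2 = (c1 ⊕ c2) ⊕ M1.
byte 0: a9 ^ 61 = c8
byte 1: 3b ^ 62 = 59
byte 2: 80 ^ 6f = ef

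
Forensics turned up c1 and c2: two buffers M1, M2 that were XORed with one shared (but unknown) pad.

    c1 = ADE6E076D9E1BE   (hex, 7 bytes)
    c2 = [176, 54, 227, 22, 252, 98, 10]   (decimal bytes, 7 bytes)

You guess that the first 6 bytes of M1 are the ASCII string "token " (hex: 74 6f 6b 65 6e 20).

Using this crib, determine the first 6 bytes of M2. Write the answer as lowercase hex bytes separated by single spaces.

69 bf 68 05 4b a3

First, c1 ⊕ c2 = (M1 ⊕ K) ⊕ (M2 ⊕ K) = M1 ⊕ M2, so the key drops out. Then M2 = (M1 ⊕ M2) ⊕ M1 over the first 6 bytes.
byte 0: (ad ^ b0) ^ 74 = 1d ^ 74 = 69
byte 1: (e6 ^ 36) ^ 6f = d0 ^ 6f = bf
byte 2: (e0 ^ e3) ^ 6b = 03 ^ 6b = 68
byte 3: (76 ^ 16) ^ 65 = 60 ^ 65 = 05
byte 4: (d9 ^ fc) ^ 6e = 25 ^ 6e = 4b
byte 5: (e1 ^ 62) ^ 20 = 83 ^ 20 = a3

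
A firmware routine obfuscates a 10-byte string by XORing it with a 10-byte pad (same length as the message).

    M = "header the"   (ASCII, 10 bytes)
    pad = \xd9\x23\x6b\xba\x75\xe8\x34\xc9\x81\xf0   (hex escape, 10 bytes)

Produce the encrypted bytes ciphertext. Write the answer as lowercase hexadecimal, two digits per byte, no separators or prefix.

byte 0: 104 ^ 217 = 177
byte 1: 101 ^  35 =  70
byte 2:  97 ^ 107 =  10
byte 3: 100 ^ 186 = 222
byte 4: 101 ^ 117 =  16
byte 5: 114 ^ 232 = 154
byte 6:  32 ^  52 =  20
byte 7: 116 ^ 201 = 189
byte 8: 104 ^ 129 = 233
byte 9: 101 ^ 240 = 149

b1460ade109a14bde995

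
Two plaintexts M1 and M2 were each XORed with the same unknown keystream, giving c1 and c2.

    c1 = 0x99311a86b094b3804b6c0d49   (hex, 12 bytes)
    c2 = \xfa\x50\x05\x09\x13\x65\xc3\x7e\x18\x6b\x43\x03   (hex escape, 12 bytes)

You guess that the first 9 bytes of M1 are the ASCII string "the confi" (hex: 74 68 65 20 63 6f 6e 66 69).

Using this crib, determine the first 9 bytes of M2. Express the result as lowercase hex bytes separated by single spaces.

First, c1 ⊕ c2 = (M1 ⊕ K) ⊕ (M2 ⊕ K) = M1 ⊕ M2, so the key drops out. Then M2 = (M1 ⊕ M2) ⊕ M1 over the first 9 bytes.
byte 0: (99 ⊕ fa) ⊕ 74 = 63 ⊕ 74 = 17
byte 1: (31 ⊕ 50) ⊕ 68 = 61 ⊕ 68 = 09
byte 2: (1a ⊕ 05) ⊕ 65 = 1f ⊕ 65 = 7a
byte 3: (86 ⊕ 09) ⊕ 20 = 8f ⊕ 20 = af
byte 4: (b0 ⊕ 13) ⊕ 63 = a3 ⊕ 63 = c0
byte 5: (94 ⊕ 65) ⊕ 6f = f1 ⊕ 6f = 9e
byte 6: (b3 ⊕ c3) ⊕ 6e = 70 ⊕ 6e = 1e
byte 7: (80 ⊕ 7e) ⊕ 66 = fe ⊕ 66 = 98
byte 8: (4b ⊕ 18) ⊕ 69 = 53 ⊕ 69 = 3a

17 09 7a af c0 9e 1e 98 3a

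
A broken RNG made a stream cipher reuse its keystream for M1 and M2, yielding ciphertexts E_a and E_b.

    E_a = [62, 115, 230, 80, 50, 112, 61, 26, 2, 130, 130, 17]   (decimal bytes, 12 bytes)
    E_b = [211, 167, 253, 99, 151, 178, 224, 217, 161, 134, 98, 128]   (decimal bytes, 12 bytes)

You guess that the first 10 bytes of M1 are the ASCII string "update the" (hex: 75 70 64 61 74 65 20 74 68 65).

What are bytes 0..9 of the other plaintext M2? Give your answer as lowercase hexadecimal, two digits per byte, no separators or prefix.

First, E_a ⊕ E_b = (M1 ⊕ K) ⊕ (M2 ⊕ K) = M1 ⊕ M2, so the key drops out. Then M2 = (M1 ⊕ M2) ⊕ M1 over the first 10 bytes.
byte 0: (3e ⊕ d3) ⊕ 75 = ed ⊕ 75 = 98
byte 1: (73 ⊕ a7) ⊕ 70 = d4 ⊕ 70 = a4
byte 2: (e6 ⊕ fd) ⊕ 64 = 1b ⊕ 64 = 7f
byte 3: (50 ⊕ 63) ⊕ 61 = 33 ⊕ 61 = 52
byte 4: (32 ⊕ 97) ⊕ 74 = a5 ⊕ 74 = d1
byte 5: (70 ⊕ b2) ⊕ 65 = c2 ⊕ 65 = a7
byte 6: (3d ⊕ e0) ⊕ 20 = dd ⊕ 20 = fd
byte 7: (1a ⊕ d9) ⊕ 74 = c3 ⊕ 74 = b7
byte 8: (02 ⊕ a1) ⊕ 68 = a3 ⊕ 68 = cb
byte 9: (82 ⊕ 86) ⊕ 65 = 04 ⊕ 65 = 61

98a47f52d1a7fdb7cb61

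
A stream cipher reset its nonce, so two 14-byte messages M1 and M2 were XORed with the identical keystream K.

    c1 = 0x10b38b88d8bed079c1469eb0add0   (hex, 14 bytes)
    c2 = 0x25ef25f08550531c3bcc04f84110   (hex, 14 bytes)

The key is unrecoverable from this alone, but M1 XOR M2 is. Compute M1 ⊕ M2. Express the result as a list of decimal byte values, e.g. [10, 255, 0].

[53, 92, 174, 120, 93, 238, 131, 101, 250, 138, 154, 72, 236, 192]

c1 ⊕ c2 = (M1 ⊕ K) ⊕ (M2 ⊕ K) = M1 ⊕ M2 — the shared key cancels under XOR.
10 ⊕ 25 = 35
b3 ⊕ ef = 5c
8b ⊕ 25 = ae
88 ⊕ f0 = 78
d8 ⊕ 85 = 5d
be ⊕ 50 = ee
d0 ⊕ 53 = 83
79 ⊕ 1c = 65
c1 ⊕ 3b = fa
46 ⊕ cc = 8a
9e ⊕ 04 = 9a
b0 ⊕ f8 = 48
ad ⊕ 41 = ec
d0 ⊕ 10 = c0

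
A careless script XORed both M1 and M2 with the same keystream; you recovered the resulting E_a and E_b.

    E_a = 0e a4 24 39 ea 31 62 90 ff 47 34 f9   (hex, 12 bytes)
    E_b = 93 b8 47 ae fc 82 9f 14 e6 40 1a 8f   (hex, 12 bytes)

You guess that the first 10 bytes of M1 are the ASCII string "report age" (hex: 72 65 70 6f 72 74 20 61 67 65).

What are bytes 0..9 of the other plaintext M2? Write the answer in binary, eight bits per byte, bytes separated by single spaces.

11101111 01111001 00010011 11111000 01100100 11000111 11011101 11100101 01111110 01100010

First, E_a ⊕ E_b = (M1 ⊕ K) ⊕ (M2 ⊕ K) = M1 ⊕ M2, so the key drops out. Then M2 = (M1 ⊕ M2) ⊕ M1 over the first 10 bytes.
byte 0: (0e XOR 93) XOR 72 = 9d XOR 72 = ef
byte 1: (a4 XOR b8) XOR 65 = 1c XOR 65 = 79
byte 2: (24 XOR 47) XOR 70 = 63 XOR 70 = 13
byte 3: (39 XOR ae) XOR 6f = 97 XOR 6f = f8
byte 4: (ea XOR fc) XOR 72 = 16 XOR 72 = 64
byte 5: (31 XOR 82) XOR 74 = b3 XOR 74 = c7
byte 6: (62 XOR 9f) XOR 20 = fd XOR 20 = dd
byte 7: (90 XOR 14) XOR 61 = 84 XOR 61 = e5
byte 8: (ff XOR e6) XOR 67 = 19 XOR 67 = 7e
byte 9: (47 XOR 40) XOR 65 = 07 XOR 65 = 62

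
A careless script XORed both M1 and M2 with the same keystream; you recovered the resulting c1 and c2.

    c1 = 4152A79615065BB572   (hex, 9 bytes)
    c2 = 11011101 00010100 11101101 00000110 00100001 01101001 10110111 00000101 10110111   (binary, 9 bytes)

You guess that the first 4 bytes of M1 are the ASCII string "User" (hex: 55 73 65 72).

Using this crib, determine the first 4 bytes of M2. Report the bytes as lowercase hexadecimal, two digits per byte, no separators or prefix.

First, c1 ⊕ c2 = (M1 ⊕ K) ⊕ (M2 ⊕ K) = M1 ⊕ M2, so the key drops out. Then M2 = (M1 ⊕ M2) ⊕ M1 over the first 4 bytes.
byte 0: (41 XOR dd) XOR 55 = 9c XOR 55 = c9
byte 1: (52 XOR 14) XOR 73 = 46 XOR 73 = 35
byte 2: (a7 XOR ed) XOR 65 = 4a XOR 65 = 2f
byte 3: (96 XOR 06) XOR 72 = 90 XOR 72 = e2

c9352fe2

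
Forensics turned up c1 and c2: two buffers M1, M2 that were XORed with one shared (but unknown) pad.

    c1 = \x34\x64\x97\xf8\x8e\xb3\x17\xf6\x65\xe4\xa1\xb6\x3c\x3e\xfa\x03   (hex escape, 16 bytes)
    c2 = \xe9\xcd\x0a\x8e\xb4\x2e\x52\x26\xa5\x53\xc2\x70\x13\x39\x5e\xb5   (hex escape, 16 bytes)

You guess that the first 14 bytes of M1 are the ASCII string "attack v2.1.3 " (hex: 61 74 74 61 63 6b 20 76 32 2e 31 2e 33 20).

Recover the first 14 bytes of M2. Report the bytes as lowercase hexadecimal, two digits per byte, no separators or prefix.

bcdde91759f665a6f29952e81c27

First, c1 ⊕ c2 = (M1 ⊕ K) ⊕ (M2 ⊕ K) = M1 ⊕ M2, so the key drops out. Then M2 = (M1 ⊕ M2) ⊕ M1 over the first 14 bytes.
byte 0: (34 XOR e9) XOR 61 = dd XOR 61 = bc
byte 1: (64 XOR cd) XOR 74 = a9 XOR 74 = dd
byte 2: (97 XOR 0a) XOR 74 = 9d XOR 74 = e9
byte 3: (f8 XOR 8e) XOR 61 = 76 XOR 61 = 17
byte 4: (8e XOR b4) XOR 63 = 3a XOR 63 = 59
byte 5: (b3 XOR 2e) XOR 6b = 9d XOR 6b = f6
byte 6: (17 XOR 52) XOR 20 = 45 XOR 20 = 65
byte 7: (f6 XOR 26) XOR 76 = d0 XOR 76 = a6
byte 8: (65 XOR a5) XOR 32 = c0 XOR 32 = f2
byte 9: (e4 XOR 53) XOR 2e = b7 XOR 2e = 99
byte 10: (a1 XOR c2) XOR 31 = 63 XOR 31 = 52
byte 11: (b6 XOR 70) XOR 2e = c6 XOR 2e = e8
byte 12: (3c XOR 13) XOR 33 = 2f XOR 33 = 1c
byte 13: (3e XOR 39) XOR 20 = 07 XOR 20 = 27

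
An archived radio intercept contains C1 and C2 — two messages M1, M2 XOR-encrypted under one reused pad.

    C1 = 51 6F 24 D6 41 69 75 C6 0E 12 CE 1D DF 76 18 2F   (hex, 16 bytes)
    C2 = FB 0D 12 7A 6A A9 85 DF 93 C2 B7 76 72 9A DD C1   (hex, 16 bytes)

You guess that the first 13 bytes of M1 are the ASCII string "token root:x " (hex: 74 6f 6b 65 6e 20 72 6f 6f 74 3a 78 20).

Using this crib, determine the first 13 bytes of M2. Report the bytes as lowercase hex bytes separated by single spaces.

de 0d 5d c9 45 e0 82 76 f2 a4 43 13 8d

First, C1 ⊕ C2 = (M1 ⊕ K) ⊕ (M2 ⊕ K) = M1 ⊕ M2, so the key drops out. Then M2 = (M1 ⊕ M2) ⊕ M1 over the first 13 bytes.
byte 0: (51 ^ fb) ^ 74 = aa ^ 74 = de
byte 1: (6f ^ 0d) ^ 6f = 62 ^ 6f = 0d
byte 2: (24 ^ 12) ^ 6b = 36 ^ 6b = 5d
byte 3: (d6 ^ 7a) ^ 65 = ac ^ 65 = c9
byte 4: (41 ^ 6a) ^ 6e = 2b ^ 6e = 45
byte 5: (69 ^ a9) ^ 20 = c0 ^ 20 = e0
byte 6: (75 ^ 85) ^ 72 = f0 ^ 72 = 82
byte 7: (c6 ^ df) ^ 6f = 19 ^ 6f = 76
byte 8: (0e ^ 93) ^ 6f = 9d ^ 6f = f2
byte 9: (12 ^ c2) ^ 74 = d0 ^ 74 = a4
byte 10: (ce ^ b7) ^ 3a = 79 ^ 3a = 43
byte 11: (1d ^ 76) ^ 78 = 6b ^ 78 = 13
byte 12: (df ^ 72) ^ 20 = ad ^ 20 = 8d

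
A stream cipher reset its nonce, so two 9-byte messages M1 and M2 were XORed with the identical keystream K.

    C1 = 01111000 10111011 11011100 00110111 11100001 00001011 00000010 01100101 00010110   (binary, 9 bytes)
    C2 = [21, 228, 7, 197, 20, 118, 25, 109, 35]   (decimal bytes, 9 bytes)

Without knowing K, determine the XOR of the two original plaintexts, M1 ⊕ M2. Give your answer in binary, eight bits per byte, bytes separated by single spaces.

01101101 01011111 11011011 11110010 11110101 01111101 00011011 00001000 00110101

C1 ⊕ C2 = (M1 ⊕ K) ⊕ (M2 ⊕ K) = M1 ⊕ M2 — the shared key cancels under XOR.
byte 0: 78 xor 15 = 6d
byte 1: bb xor e4 = 5f
byte 2: dc xor 07 = db
byte 3: 37 xor c5 = f2
byte 4: e1 xor 14 = f5
byte 5: 0b xor 76 = 7d
byte 6: 02 xor 19 = 1b
byte 7: 65 xor 6d = 08
byte 8: 16 xor 23 = 35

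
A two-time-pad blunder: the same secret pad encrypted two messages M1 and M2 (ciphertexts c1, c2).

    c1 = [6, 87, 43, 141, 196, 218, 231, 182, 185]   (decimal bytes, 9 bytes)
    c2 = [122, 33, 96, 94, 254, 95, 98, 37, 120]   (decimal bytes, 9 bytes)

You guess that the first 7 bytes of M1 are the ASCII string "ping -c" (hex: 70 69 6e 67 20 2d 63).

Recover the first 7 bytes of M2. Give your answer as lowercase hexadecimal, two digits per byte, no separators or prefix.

First, c1 ⊕ c2 = (M1 ⊕ K) ⊕ (M2 ⊕ K) = M1 ⊕ M2, so the key drops out. Then M2 = (M1 ⊕ M2) ⊕ M1 over the first 7 bytes.
byte 0: (06 XOR 7a) XOR 70 = 7c XOR 70 = 0c
byte 1: (57 XOR 21) XOR 69 = 76 XOR 69 = 1f
byte 2: (2b XOR 60) XOR 6e = 4b XOR 6e = 25
byte 3: (8d XOR 5e) XOR 67 = d3 XOR 67 = b4
byte 4: (c4 XOR fe) XOR 20 = 3a XOR 20 = 1a
byte 5: (da XOR 5f) XOR 2d = 85 XOR 2d = a8
byte 6: (e7 XOR 62) XOR 63 = 85 XOR 63 = e6

0c1f25b41aa8e6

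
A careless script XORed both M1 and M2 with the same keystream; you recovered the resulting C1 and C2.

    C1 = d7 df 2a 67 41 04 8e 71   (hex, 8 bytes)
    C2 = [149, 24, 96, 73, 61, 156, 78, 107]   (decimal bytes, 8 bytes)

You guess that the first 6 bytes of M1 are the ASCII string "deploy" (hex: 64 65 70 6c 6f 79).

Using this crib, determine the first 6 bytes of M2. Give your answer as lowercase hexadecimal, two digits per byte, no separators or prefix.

26a23a4213e1

First, C1 ⊕ C2 = (M1 ⊕ K) ⊕ (M2 ⊕ K) = M1 ⊕ M2, so the key drops out. Then M2 = (M1 ⊕ M2) ⊕ M1 over the first 6 bytes.
byte 0: (d7 xor 95) xor 64 = 42 xor 64 = 26
byte 1: (df xor 18) xor 65 = c7 xor 65 = a2
byte 2: (2a xor 60) xor 70 = 4a xor 70 = 3a
byte 3: (67 xor 49) xor 6c = 2e xor 6c = 42
byte 4: (41 xor 3d) xor 6f = 7c xor 6f = 13
byte 5: (04 xor 9c) xor 79 = 98 xor 79 = e1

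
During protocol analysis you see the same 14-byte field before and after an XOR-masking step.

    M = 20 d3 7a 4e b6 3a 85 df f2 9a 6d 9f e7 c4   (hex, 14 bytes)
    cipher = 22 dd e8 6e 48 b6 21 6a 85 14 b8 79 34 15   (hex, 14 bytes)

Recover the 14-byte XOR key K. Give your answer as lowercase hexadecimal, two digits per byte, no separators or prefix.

Since cipher = M ⊕ K, XORing both sides with M gives K = M ⊕ cipher.
20 xor 22 = 02
d3 xor dd = 0e
7a xor e8 = 92
4e xor 6e = 20
b6 xor 48 = fe
3a xor b6 = 8c
85 xor 21 = a4
df xor 6a = b5
f2 xor 85 = 77
9a xor 14 = 8e
6d xor b8 = d5
9f xor 79 = e6
e7 xor 34 = d3
c4 xor 15 = d1

020e9220fe8ca4b5778ed5e6d3d1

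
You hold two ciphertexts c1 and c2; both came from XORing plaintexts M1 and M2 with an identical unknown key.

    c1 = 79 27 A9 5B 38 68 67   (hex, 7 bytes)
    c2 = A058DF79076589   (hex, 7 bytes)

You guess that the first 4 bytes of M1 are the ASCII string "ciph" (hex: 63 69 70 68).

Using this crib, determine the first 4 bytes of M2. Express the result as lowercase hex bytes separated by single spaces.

ba 16 06 4a

First, c1 ⊕ c2 = (M1 ⊕ K) ⊕ (M2 ⊕ K) = M1 ⊕ M2, so the key drops out. Then M2 = (M1 ⊕ M2) ⊕ M1 over the first 4 bytes.
byte 0: (79 XOR a0) XOR 63 = d9 XOR 63 = ba
byte 1: (27 XOR 58) XOR 69 = 7f XOR 69 = 16
byte 2: (a9 XOR df) XOR 70 = 76 XOR 70 = 06
byte 3: (5b XOR 79) XOR 68 = 22 XOR 68 = 4a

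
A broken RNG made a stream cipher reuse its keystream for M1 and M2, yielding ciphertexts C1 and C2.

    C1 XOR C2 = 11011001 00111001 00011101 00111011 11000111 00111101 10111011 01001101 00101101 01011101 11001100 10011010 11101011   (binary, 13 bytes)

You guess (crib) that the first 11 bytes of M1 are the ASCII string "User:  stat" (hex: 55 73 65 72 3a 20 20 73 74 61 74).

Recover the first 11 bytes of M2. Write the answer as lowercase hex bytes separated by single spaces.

Since C1 ⊕ C2 = M1 ⊕ M2, XORing with the guessed M1 bytes yields the corresponding M2 bytes: M2 = (C1 ⊕ C2) ⊕ M1.
d9 xor 55 = 8c
39 xor 73 = 4a
1d xor 65 = 78
3b xor 72 = 49
c7 xor 3a = fd
3d xor 20 = 1d
bb xor 20 = 9b
4d xor 73 = 3e
2d xor 74 = 59
5d xor 61 = 3c
cc xor 74 = b8

8c 4a 78 49 fd 1d 9b 3e 59 3c b8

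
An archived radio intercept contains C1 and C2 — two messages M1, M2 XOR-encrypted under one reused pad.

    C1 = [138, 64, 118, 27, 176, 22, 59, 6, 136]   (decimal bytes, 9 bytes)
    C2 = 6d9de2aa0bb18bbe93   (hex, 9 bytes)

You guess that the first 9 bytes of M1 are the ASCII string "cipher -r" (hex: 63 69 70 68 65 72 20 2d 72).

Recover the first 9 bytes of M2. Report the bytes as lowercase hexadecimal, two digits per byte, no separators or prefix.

84b4e4d9ded5909569

First, C1 ⊕ C2 = (M1 ⊕ K) ⊕ (M2 ⊕ K) = M1 ⊕ M2, so the key drops out. Then M2 = (M1 ⊕ M2) ⊕ M1 over the first 9 bytes.
byte 0: (8a ^ 6d) ^ 63 = e7 ^ 63 = 84
byte 1: (40 ^ 9d) ^ 69 = dd ^ 69 = b4
byte 2: (76 ^ e2) ^ 70 = 94 ^ 70 = e4
byte 3: (1b ^ aa) ^ 68 = b1 ^ 68 = d9
byte 4: (b0 ^ 0b) ^ 65 = bb ^ 65 = de
byte 5: (16 ^ b1) ^ 72 = a7 ^ 72 = d5
byte 6: (3b ^ 8b) ^ 20 = b0 ^ 20 = 90
byte 7: (06 ^ be) ^ 2d = b8 ^ 2d = 95
byte 8: (88 ^ 93) ^ 72 = 1b ^ 72 = 69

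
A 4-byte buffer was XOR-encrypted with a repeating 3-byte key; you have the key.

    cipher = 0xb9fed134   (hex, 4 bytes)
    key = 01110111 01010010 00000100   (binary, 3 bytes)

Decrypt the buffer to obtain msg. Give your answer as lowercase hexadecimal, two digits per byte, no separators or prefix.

The 3-byte key repeats, so the effective keystream is 77 52 04 77.
byte 0: b9 XOR 77 = ce
byte 1: fe XOR 52 = ac
byte 2: d1 XOR 04 = d5
byte 3: 34 XOR 77 = 43

ceacd543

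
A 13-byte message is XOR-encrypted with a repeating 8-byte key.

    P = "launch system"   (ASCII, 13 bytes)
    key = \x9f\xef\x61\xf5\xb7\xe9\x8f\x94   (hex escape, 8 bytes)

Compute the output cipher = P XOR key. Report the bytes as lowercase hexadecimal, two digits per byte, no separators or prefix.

The 8-byte key repeats, so the effective keystream is 9f ef 61 f5 b7 e9 8f 94 9f ef 61 f5 b7.
byte 0: 01101100 xor 10011111 = 11110011
byte 1: 01100001 xor 11101111 = 10001110
byte 2: 01110101 xor 01100001 = 00010100
byte 3: 01101110 xor 11110101 = 10011011
byte 4: 01100011 xor 10110111 = 11010100
byte 5: 01101000 xor 11101001 = 10000001
byte 6: 00100000 xor 10001111 = 10101111
byte 7: 01110011 xor 10010100 = 11100111
byte 8: 01111001 xor 10011111 = 11100110
byte 9: 01110011 xor 11101111 = 10011100
byte 10: 01110100 xor 01100001 = 00010101
byte 11: 01100101 xor 11110101 = 10010000
byte 12: 01101101 xor 10110111 = 11011010

f38e149bd481afe7e69c1590da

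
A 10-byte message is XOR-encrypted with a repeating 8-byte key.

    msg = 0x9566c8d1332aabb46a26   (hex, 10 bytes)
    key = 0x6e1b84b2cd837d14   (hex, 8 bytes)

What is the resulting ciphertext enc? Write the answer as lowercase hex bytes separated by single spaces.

The 8-byte key repeats, so the effective keystream is 6e 1b 84 b2 cd 83 7d 14 6e 1b.
byte 0: 95 ^ 6e = fb
byte 1: 66 ^ 1b = 7d
byte 2: c8 ^ 84 = 4c
byte 3: d1 ^ b2 = 63
byte 4: 33 ^ cd = fe
byte 5: 2a ^ 83 = a9
byte 6: ab ^ 7d = d6
byte 7: b4 ^ 14 = a0
byte 8: 6a ^ 6e = 04
byte 9: 26 ^ 1b = 3d

fb 7d 4c 63 fe a9 d6 a0 04 3d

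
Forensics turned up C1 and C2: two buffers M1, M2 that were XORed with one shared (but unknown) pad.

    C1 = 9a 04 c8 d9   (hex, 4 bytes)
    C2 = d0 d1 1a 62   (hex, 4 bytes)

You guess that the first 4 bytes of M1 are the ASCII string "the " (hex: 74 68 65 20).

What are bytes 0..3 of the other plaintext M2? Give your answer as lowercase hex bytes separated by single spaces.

First, C1 ⊕ C2 = (M1 ⊕ K) ⊕ (M2 ⊕ K) = M1 ⊕ M2, so the key drops out. Then M2 = (M1 ⊕ M2) ⊕ M1 over the first 4 bytes.
byte 0: (9a ^ d0) ^ 74 = 4a ^ 74 = 3e
byte 1: (04 ^ d1) ^ 68 = d5 ^ 68 = bd
byte 2: (c8 ^ 1a) ^ 65 = d2 ^ 65 = b7
byte 3: (d9 ^ 62) ^ 20 = bb ^ 20 = 9b

3e bd b7 9b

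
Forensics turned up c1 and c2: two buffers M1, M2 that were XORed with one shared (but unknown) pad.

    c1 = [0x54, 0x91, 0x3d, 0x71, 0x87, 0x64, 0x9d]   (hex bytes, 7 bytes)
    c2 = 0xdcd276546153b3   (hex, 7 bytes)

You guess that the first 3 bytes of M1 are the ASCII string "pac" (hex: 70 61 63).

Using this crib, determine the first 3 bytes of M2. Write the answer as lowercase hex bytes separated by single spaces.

f8 22 28

First, c1 ⊕ c2 = (M1 ⊕ K) ⊕ (M2 ⊕ K) = M1 ⊕ M2, so the key drops out. Then M2 = (M1 ⊕ M2) ⊕ M1 over the first 3 bytes.
byte 0: (54 xor dc) xor 70 = 88 xor 70 = f8
byte 1: (91 xor d2) xor 61 = 43 xor 61 = 22
byte 2: (3d xor 76) xor 63 = 4b xor 63 = 28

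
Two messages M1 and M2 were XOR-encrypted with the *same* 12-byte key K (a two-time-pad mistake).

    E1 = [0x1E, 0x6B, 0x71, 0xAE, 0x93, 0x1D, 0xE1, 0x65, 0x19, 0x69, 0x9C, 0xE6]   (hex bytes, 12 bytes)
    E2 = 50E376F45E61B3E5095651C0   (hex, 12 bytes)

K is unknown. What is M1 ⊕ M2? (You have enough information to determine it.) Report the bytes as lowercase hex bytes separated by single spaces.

E1 ⊕ E2 = (M1 ⊕ K) ⊕ (M2 ⊕ K) = M1 ⊕ M2 — the shared key cancels under XOR.
byte 0:  30 XOR  80 =  78
byte 1: 107 XOR 227 = 136
byte 2: 113 XOR 118 =   7
byte 3: 174 XOR 244 =  90
byte 4: 147 XOR  94 = 205
byte 5:  29 XOR  97 = 124
byte 6: 225 XOR 179 =  82
byte 7: 101 XOR 229 = 128
byte 8:  25 XOR   9 =  16
byte 9: 105 XOR  86 =  63
byte 10: 156 XOR  81 = 205
byte 11: 230 XOR 192 =  38

4e 88 07 5a cd 7c 52 80 10 3f cd 26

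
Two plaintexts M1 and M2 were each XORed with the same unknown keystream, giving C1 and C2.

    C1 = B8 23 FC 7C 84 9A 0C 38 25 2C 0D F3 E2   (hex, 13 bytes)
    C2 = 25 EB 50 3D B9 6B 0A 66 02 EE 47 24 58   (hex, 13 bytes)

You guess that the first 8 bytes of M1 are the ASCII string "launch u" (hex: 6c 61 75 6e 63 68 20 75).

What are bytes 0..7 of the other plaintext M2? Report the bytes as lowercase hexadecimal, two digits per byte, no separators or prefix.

First, C1 ⊕ C2 = (M1 ⊕ K) ⊕ (M2 ⊕ K) = M1 ⊕ M2, so the key drops out. Then M2 = (M1 ⊕ M2) ⊕ M1 over the first 8 bytes.
byte 0: (b8 xor 25) xor 6c = 9d xor 6c = f1
byte 1: (23 xor eb) xor 61 = c8 xor 61 = a9
byte 2: (fc xor 50) xor 75 = ac xor 75 = d9
byte 3: (7c xor 3d) xor 6e = 41 xor 6e = 2f
byte 4: (84 xor b9) xor 63 = 3d xor 63 = 5e
byte 5: (9a xor 6b) xor 68 = f1 xor 68 = 99
byte 6: (0c xor 0a) xor 20 = 06 xor 20 = 26
byte 7: (38 xor 66) xor 75 = 5e xor 75 = 2b

f1a9d92f5e99262b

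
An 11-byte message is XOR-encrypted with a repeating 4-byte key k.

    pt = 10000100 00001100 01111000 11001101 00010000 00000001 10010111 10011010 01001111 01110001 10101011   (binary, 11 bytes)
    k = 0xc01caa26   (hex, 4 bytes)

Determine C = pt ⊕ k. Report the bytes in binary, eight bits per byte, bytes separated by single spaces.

01000100 00010000 11010010 11101011 11010000 00011101 00111101 10111100 10001111 01101101 00000001

The 4-byte key repeats, so the effective keystream is c0 1c aa 26 c0 1c aa 26 c0 1c aa.
byte 0: 10000100 xor 11000000 = 01000100
byte 1: 00001100 xor 00011100 = 00010000
byte 2: 01111000 xor 10101010 = 11010010
byte 3: 11001101 xor 00100110 = 11101011
byte 4: 00010000 xor 11000000 = 11010000
byte 5: 00000001 xor 00011100 = 00011101
byte 6: 10010111 xor 10101010 = 00111101
byte 7: 10011010 xor 00100110 = 10111100
byte 8: 01001111 xor 11000000 = 10001111
byte 9: 01110001 xor 00011100 = 01101101
byte 10: 10101011 xor 10101010 = 00000001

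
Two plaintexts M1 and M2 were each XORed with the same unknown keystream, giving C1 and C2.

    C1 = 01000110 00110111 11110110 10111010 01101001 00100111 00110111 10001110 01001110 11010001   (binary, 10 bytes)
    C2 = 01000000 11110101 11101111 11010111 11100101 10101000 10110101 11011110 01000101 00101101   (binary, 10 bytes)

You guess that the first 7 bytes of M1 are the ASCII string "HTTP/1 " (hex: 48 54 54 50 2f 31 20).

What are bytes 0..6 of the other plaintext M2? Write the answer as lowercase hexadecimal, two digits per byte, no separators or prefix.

4e964d3da3bea2

First, C1 ⊕ C2 = (M1 ⊕ K) ⊕ (M2 ⊕ K) = M1 ⊕ M2, so the key drops out. Then M2 = (M1 ⊕ M2) ⊕ M1 over the first 7 bytes.
byte 0: (46 ^ 40) ^ 48 = 06 ^ 48 = 4e
byte 1: (37 ^ f5) ^ 54 = c2 ^ 54 = 96
byte 2: (f6 ^ ef) ^ 54 = 19 ^ 54 = 4d
byte 3: (ba ^ d7) ^ 50 = 6d ^ 50 = 3d
byte 4: (69 ^ e5) ^ 2f = 8c ^ 2f = a3
byte 5: (27 ^ a8) ^ 31 = 8f ^ 31 = be
byte 6: (37 ^ b5) ^ 20 = 82 ^ 20 = a2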